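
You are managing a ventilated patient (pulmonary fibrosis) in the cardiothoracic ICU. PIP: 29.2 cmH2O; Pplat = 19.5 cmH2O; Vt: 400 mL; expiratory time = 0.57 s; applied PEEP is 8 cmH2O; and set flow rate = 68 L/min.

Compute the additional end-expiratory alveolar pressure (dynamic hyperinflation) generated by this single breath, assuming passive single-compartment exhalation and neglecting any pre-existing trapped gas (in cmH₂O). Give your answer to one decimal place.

Flow: 68 L/min ÷ 60 = 1.1333 L/s.
R = (PIP − Pplat)/V̇ = (29.2 − 19.5) / 1.1333 = 9.7/1.1333 = 8.559 cmH2O·s/L.
C = Vt/(Pplat − PEEP) = 400.0 / (19.5 − 8) = 400.0/11.5 = 34.783 mL/cmH2O.
τ = R × C = 8.559 × 0.03478 L/cmH2O = 0.2977 s.
Fraction remaining = e^(−Te/τ) = e^(−0.57/0.2977) = 0.1474; trapped volume = 400.0 × 0.1474 = 58.96 mL.
Additional alveolar pressure from trapping ≈ V_trapped / C = 58.96 / 34.783 = 1.695 cmH2O.

1.7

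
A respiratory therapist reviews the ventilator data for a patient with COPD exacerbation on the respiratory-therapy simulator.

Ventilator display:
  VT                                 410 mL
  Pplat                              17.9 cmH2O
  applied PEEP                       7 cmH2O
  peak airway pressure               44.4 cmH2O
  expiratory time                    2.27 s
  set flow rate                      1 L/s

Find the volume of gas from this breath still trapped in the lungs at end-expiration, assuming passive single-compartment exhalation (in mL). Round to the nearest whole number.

R = (PIP − Pplat)/V̇ = (44.4 − 17.9) / 1 = 26.5/1 = 26.5 cmH2O·s/L.
C = Vt/(Pplat − PEEP) = 410.0 / (17.9 − 7) = 410.0/10.9 = 37.615 mL/cmH2O.
τ = R × C = 26.5 × 0.03762 L/cmH2O = 0.9969 s.
Fraction remaining = e^(−Te/τ) = e^(−2.27/0.9969) = 0.1026.
Trapped volume = 410.0 × 0.1026 = 42.066 mL.

42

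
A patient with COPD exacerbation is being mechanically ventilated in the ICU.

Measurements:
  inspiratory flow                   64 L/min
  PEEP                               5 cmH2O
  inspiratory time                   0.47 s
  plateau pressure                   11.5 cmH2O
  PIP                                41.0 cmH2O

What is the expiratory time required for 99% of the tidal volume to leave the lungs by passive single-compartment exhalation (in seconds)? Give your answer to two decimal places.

9.82

Flow: 64 L/min ÷ 60 = 1.0667 L/s.
Vt = flow × Ti = 1.0667 L/s × 0.47 s × 1000 mL/L = 501.35 mL.
R = (PIP − Pplat)/V̇ = (41.0 − 11.5) / 1.0667 = 29.5/1.0667 = 27.655 cmH2O·s/L.
C = Vt/(Pplat − PEEP) = 501.35 / (11.5 − 5) = 501.35/6.5 = 77.131 mL/cmH2O.
τ = R × C = 27.655 × 0.07713 L/cmH2O = 2.133 s.
t = −τ·ln(1 − 0.99) = −2.133·ln(0.01) = 9.823 s.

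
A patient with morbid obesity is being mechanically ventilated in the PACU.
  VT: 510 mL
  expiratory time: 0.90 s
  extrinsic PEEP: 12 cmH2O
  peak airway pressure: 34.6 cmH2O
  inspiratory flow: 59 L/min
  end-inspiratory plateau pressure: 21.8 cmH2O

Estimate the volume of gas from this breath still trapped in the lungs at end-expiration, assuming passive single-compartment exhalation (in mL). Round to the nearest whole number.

135

Flow: 59 L/min ÷ 60 = 0.9833 L/s.
R = (PIP − Pplat)/V̇ = (34.6 − 21.8) / 0.9833 = 12.8/0.9833 = 13.017 cmH2O·s/L.
C = Vt/(Pplat − PEEP) = 510.0 / (21.8 − 12) = 510.0/9.8 = 52.041 mL/cmH2O.
τ = R × C = 13.017 × 0.05204 L/cmH2O = 0.6774 s.
Fraction remaining = e^(−Te/τ) = e^(−0.90/0.6774) = 0.2648.
Trapped volume = 510.0 × 0.2648 = 135.05 mL.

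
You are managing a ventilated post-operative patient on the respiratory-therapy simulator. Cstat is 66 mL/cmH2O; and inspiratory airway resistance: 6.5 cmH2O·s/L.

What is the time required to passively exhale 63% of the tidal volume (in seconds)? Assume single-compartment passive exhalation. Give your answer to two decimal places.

0.43

τ = R × C = 6.5 × 66 mL/cmH2O = 6.5 × 0.066 L/cmH2O = 0.429 s.
Exhaled fraction f = 1 − e^(−t/τ) → t = −τ·ln(1 − f) = −0.429·ln(0.37) = 0.4265 s.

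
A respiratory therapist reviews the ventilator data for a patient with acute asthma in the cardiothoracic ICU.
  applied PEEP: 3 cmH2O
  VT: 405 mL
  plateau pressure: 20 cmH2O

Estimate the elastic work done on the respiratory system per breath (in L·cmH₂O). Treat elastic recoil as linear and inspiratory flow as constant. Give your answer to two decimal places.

Elastic work ≈ ½ × (Pplat − PEEP) × Vt = 0.5 × (20 − 3) × 0.405 L = 0.5 × 17.0 × 0.405 = 3.443 L·cmH2O.

3.44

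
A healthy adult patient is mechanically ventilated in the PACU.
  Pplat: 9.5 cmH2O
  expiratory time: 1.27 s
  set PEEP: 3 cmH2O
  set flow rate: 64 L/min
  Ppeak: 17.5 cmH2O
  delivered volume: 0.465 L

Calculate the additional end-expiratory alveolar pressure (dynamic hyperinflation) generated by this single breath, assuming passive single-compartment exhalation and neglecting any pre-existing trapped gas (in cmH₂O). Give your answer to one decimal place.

Flow: 64 L/min ÷ 60 = 1.0667 L/s.
R = (PIP − Pplat)/V̇ = (17.5 − 9.5) / 1.0667 = 8.0/1.0667 = 7.5 cmH2O·s/L.
C = Vt/(Pplat − PEEP) = 465.0 / (9.5 − 3) = 465.0/6.5 = 71.538 mL/cmH2O.
τ = R × C = 7.5 × 0.07154 L/cmH2O = 0.5366 s.
Fraction remaining = e^(−Te/τ) = e^(−1.27/0.5366) = 0.09378; trapped volume = 465.0 × 0.09378 = 43.608 mL.
Additional alveolar pressure from trapping ≈ V_trapped / C = 43.608 / 71.538 = 0.6096 cmH2O.

0.6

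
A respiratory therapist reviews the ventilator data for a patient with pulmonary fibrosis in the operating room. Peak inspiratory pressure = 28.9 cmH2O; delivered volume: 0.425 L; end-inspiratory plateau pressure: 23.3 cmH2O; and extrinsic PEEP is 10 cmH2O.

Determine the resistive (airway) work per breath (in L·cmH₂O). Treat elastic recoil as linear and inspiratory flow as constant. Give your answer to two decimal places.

With constant inspiratory flow the resistive pressure is constant at PIP − Pplat = 28.9 − 23.3 = 5.6 cmH2O, so resistive work = 5.6 × 0.425 = 2.38 L·cmH2O.

2.38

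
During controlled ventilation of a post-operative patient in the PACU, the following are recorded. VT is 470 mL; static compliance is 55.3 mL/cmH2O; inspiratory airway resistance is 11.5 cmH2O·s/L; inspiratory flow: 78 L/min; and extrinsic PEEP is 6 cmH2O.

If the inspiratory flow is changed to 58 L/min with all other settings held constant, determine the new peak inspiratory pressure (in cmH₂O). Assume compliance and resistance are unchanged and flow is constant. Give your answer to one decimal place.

Flow: 78 L/min ÷ 60 = 1.3 L/s.
New flow: 58 L/min ÷ 60 = 0.9667 L/s.
PIP = Vt/C + R·V̇ + PEEP (constant-flow equation of motion).
Only the resistive term changes: ΔPIP = R × ΔV̇ = 11.5 × (0.9667 − 1.3) = 11.5 × -0.3333 = -3.833 cmH2O.
Original PIP = 470/55.3 + 11.5×1.3 + 6 = 29.449 cmH2O; new PIP = 29.449 + (-3.833) = 25.616 cmH2O.

25.6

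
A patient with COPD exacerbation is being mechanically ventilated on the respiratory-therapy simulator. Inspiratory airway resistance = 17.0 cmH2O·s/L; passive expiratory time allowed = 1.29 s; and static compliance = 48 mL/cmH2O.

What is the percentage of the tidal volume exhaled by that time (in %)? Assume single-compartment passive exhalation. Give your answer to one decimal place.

79.4

τ = R × C = 17.0 × 48 mL/cmH2O = 17.0 × 0.048 L/cmH2O = 0.816 s.
Passive exhalation: V(t)/V₀ = e^(−t/τ) = e^(−1.29/0.816) = 0.2058.
Fraction exhaled = 1 − 0.2058 = 0.7942 → 79.42%.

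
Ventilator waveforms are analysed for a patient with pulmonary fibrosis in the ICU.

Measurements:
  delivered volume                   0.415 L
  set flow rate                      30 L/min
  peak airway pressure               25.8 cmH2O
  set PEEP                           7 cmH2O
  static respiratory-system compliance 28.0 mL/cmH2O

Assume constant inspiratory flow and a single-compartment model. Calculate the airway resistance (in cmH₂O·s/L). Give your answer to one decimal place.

Flow: 30 L/min ÷ 60 = 0.5 L/s.
Equation of motion (constant flow): PIP = Vt/C + R·V̇ + PEEP.
R·V̇ = PIP − Vt/C − PEEP = 25.8 − 415/28.0 − 7 = 25.8 − 14.821 − 7 = 3.979 cmH2O.
R = 3.979 / 0.5 = 7.958 cmH2O·s/L.

8.0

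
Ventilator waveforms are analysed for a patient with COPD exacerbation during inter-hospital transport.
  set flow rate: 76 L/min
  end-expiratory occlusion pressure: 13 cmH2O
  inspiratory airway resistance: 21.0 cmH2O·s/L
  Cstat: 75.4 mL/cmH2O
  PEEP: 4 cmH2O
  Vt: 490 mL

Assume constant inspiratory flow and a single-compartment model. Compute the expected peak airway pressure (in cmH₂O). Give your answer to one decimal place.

46.1

Flow: 76 L/min ÷ 60 = 1.2667 L/s.
Total PEEP = 13 cmH2O (set 4 + intrinsic 9); this is the baseline alveolar pressure.
Equation of motion (constant flow): PIP = Vt/C + R·V̇ + PEEP.
PIP = 490/75.4 + 21.0×1.2667 + 13 = 6.499 + 26.601 + 13 = 46.1 cmH2O.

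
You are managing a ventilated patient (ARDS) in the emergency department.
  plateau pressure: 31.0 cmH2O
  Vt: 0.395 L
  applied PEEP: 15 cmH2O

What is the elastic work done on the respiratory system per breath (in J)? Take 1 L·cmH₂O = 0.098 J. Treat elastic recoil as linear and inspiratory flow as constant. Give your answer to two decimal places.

0.31

Elastic work ≈ ½ × (Pplat − PEEP) × Vt = 0.5 × (31.0 − 15) × 0.395 L = 0.5 × 16.0 × 0.395 = 3.16 L·cmH2O.
× 0.098 J/(L·cmH2O) → 0.3097 J.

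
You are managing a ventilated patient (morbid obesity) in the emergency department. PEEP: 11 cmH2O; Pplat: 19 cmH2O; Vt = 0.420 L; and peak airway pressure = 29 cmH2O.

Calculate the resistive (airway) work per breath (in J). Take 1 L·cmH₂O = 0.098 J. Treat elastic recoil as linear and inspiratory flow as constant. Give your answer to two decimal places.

0.41

With constant inspiratory flow the resistive pressure is constant at PIP − Pplat = 29 − 19 = 10.0 cmH2O, so resistive work = 10.0 × 0.420 = 4.2 L·cmH2O.
× 0.098 J/(L·cmH2O) → 0.4116 J.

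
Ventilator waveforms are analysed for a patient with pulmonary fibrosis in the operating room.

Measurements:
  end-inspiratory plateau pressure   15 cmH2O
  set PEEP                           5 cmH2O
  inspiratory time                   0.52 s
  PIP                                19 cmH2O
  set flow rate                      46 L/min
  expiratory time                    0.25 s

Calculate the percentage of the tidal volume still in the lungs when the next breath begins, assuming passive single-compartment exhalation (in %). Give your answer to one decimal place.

Flow: 46 L/min ÷ 60 = 0.7667 L/s.
Vt = flow × Ti = 0.7667 L/s × 0.52 s × 1000 mL/L = 398.68 mL.
R = (PIP − Pplat)/V̇ = (19 − 15) / 0.7667 = 4.0/0.7667 = 5.217 cmH2O·s/L.
C = Vt/(Pplat − PEEP) = 398.68 / (15 − 5) = 398.68/10.0 = 39.868 mL/cmH2O.
τ = R × C = 5.217 × 0.03987 L/cmH2O = 0.208 s.
Fraction remaining at end-expiration = e^(−Te/τ) = e^(−0.25/0.208) = 0.3006 → 30.06%.

30.1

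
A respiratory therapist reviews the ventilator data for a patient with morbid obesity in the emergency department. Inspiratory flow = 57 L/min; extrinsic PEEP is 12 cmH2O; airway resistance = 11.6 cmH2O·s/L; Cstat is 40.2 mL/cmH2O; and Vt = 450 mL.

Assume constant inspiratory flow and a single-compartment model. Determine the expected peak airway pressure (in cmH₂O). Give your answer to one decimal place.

Flow: 57 L/min ÷ 60 = 0.95 L/s.
Equation of motion (constant flow): PIP = Vt/C + R·V̇ + PEEP.
PIP = 450/40.2 + 11.6×0.95 + 12 = 11.194 + 11.02 + 12 = 34.214 cmH2O.

34.2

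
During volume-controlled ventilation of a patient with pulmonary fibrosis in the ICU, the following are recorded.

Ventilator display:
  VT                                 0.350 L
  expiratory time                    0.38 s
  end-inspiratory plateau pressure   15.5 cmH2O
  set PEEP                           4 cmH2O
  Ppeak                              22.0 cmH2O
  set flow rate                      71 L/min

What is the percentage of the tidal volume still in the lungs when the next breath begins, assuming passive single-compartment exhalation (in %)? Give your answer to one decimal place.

Flow: 71 L/min ÷ 60 = 1.1833 L/s.
R = (PIP − Pplat)/V̇ = (22.0 − 15.5) / 1.1833 = 6.5/1.1833 = 5.493 cmH2O·s/L.
C = Vt/(Pplat − PEEP) = 350.0 / (15.5 − 4) = 350.0/11.5 = 30.435 mL/cmH2O.
τ = R × C = 5.493 × 0.03044 L/cmH2O = 0.1672 s.
Fraction remaining at end-expiration = e^(−Te/τ) = e^(−0.38/0.1672) = 0.103 → 10.3%.

10.3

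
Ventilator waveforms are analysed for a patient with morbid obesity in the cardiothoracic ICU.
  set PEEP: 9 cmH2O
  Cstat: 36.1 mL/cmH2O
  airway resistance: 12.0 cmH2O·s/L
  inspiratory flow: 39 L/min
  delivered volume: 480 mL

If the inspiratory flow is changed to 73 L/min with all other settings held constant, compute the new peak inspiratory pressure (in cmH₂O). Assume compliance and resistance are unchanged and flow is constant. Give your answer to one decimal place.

Flow: 39 L/min ÷ 60 = 0.65 L/s.
New flow: 73 L/min ÷ 60 = 1.2167 L/s.
PIP = Vt/C + R·V̇ + PEEP (constant-flow equation of motion).
Only the resistive term changes: ΔPIP = R × ΔV̇ = 12.0 × (1.2167 − 0.65) = 12.0 × 0.5667 = 6.8 cmH2O.
Original PIP = 480/36.1 + 12.0×0.65 + 9 = 30.096 cmH2O; new PIP = 30.096 + (6.8) = 36.896 cmH2O.

36.9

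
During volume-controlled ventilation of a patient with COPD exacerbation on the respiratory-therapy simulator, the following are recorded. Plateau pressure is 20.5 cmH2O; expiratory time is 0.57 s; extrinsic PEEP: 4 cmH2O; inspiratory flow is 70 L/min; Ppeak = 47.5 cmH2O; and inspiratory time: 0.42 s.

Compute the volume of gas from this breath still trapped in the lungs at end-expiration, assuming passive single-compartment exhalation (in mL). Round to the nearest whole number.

Flow: 70 L/min ÷ 60 = 1.1667 L/s.
Vt = flow × Ti = 1.1667 L/s × 0.42 s × 1000 mL/L = 490.01 mL.
R = (PIP − Pplat)/V̇ = (47.5 − 20.5) / 1.1667 = 27.0/1.1667 = 23.142 cmH2O·s/L.
C = Vt/(Pplat − PEEP) = 490.01 / (20.5 − 4) = 490.01/16.5 = 29.698 mL/cmH2O.
τ = R × C = 23.142 × 0.0297 L/cmH2O = 0.6873 s.
Fraction remaining = e^(−Te/τ) = e^(−0.57/0.6873) = 0.4363.
Trapped volume = 490.01 × 0.4363 = 213.79 mL.

214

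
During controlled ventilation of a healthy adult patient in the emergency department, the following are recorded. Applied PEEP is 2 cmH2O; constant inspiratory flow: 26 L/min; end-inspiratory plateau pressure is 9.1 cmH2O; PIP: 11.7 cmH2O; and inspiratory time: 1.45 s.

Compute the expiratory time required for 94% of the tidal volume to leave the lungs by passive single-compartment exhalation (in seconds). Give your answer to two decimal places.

Flow: 26 L/min ÷ 60 = 0.4333 L/s.
Vt = flow × Ti = 0.4333 L/s × 1.45 s × 1000 mL/L = 628.29 mL.
R = (PIP − Pplat)/V̇ = (11.7 − 9.1) / 0.4333 = 2.6/0.4333 = 6.0 cmH2O·s/L.
C = Vt/(Pplat − PEEP) = 628.29 / (9.1 − 2) = 628.29/7.1 = 88.492 mL/cmH2O.
τ = R × C = 6.0 × 0.08849 L/cmH2O = 0.5309 s.
t = −τ·ln(1 − 0.94) = −0.5309·ln(0.06) = 1.494 s.

1.49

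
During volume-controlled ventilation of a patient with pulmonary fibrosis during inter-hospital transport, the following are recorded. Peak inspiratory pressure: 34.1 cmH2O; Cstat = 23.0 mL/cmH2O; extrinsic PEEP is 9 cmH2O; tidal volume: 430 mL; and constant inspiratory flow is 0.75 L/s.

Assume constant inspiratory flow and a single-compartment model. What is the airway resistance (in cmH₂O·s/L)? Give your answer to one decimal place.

8.5

Equation of motion (constant flow): PIP = Vt/C + R·V̇ + PEEP.
R·V̇ = PIP − Vt/C − PEEP = 34.1 − 430/23.0 − 9 = 34.1 − 18.696 − 9 = 6.404 cmH2O.
R = 6.404 / 0.75 = 8.539 cmH2O·s/L.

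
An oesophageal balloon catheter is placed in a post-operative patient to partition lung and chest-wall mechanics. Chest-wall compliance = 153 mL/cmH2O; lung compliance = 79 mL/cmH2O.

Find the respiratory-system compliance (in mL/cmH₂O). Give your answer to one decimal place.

Lung and chest wall are elastances in series: 1/Crs = 1/CL + 1/Ccw.
1/Crs = 1/79 + 1/153 = 0.01919.
Crs = 52.11 mL/cmH2O.

52.1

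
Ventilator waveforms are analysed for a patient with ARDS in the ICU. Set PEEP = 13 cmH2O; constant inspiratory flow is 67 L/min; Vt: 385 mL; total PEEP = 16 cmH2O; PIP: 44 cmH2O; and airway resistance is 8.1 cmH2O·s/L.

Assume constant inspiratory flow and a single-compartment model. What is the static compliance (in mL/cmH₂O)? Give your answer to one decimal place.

Flow: 67 L/min ÷ 60 = 1.1167 L/s.
Total PEEP = 16 cmH2O (set 13 + intrinsic 3); this is the baseline alveolar pressure.
Equation of motion (constant flow): PIP = Vt/C + R·V̇ + PEEP.
Vt/C = PIP − R·V̇ − PEEP = 44 − 8.1×1.1167 − 16 = 44 − 9.045 − 16 = 18.955 cmH2O.
C = Vt / 18.955 = 385 / 18.955 = 20.311 mL/cmH2O.

20.3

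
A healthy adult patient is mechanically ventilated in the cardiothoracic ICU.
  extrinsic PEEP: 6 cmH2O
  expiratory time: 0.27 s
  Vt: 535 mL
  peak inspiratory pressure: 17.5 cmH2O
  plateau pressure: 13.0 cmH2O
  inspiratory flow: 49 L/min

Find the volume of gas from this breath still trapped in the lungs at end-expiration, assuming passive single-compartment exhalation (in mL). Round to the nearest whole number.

282

Flow: 49 L/min ÷ 60 = 0.8167 L/s.
R = (PIP − Pplat)/V̇ = (17.5 − 13.0) / 0.8167 = 4.5/0.8167 = 5.51 cmH2O·s/L.
C = Vt/(Pplat − PEEP) = 535.0 / (13.0 − 6) = 535.0/7.0 = 76.429 mL/cmH2O.
τ = R × C = 5.51 × 0.07643 L/cmH2O = 0.4211 s.
Fraction remaining = e^(−Te/τ) = e^(−0.27/0.4211) = 0.5267.
Trapped volume = 535.0 × 0.5267 = 281.78 mL.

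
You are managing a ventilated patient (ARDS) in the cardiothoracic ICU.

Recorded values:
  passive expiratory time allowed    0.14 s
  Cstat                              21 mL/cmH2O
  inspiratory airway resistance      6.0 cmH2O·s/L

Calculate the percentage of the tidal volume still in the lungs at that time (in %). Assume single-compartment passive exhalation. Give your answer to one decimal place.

τ = R × C = 6.0 × 21 mL/cmH2O = 6.0 × 0.021 L/cmH2O = 0.126 s.
Passive exhalation: V(t)/V₀ = e^(−t/τ) = e^(−0.14/0.126) = 0.3292.
Fraction remaining = 0.3292 → 32.92%.

32.9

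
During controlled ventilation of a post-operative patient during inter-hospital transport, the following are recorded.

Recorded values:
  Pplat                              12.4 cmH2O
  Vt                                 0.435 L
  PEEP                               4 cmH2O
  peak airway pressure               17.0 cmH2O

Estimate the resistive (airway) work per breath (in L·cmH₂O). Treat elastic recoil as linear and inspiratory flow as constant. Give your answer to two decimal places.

2.00

With constant inspiratory flow the resistive pressure is constant at PIP − Pplat = 17.0 − 12.4 = 4.6 cmH2O, so resistive work = 4.6 × 0.435 = 2.001 L·cmH2O.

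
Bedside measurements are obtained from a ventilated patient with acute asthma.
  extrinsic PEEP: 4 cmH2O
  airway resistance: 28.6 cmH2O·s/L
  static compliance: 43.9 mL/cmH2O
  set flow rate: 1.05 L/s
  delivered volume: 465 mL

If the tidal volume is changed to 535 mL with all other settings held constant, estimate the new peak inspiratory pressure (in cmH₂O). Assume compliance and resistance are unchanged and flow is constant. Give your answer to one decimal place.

46.2

PIP = Vt/C + R·V̇ + PEEP (constant-flow equation of motion).
Only the elastic term changes: ΔPIP = ΔVt / C = (535 − 465) / 43.9 = 1.595 cmH2O.
Original PIP = 465/43.9 + 28.6×1.05 + 4 = 44.622 cmH2O; new PIP = 44.622 + (1.595) = 46.217 cmH2O.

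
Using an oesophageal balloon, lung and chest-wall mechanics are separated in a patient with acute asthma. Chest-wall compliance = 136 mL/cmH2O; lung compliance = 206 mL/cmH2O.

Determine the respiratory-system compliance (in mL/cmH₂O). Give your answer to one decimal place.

Lung and chest wall are elastances in series: 1/Crs = 1/CL + 1/Ccw.
1/Crs = 1/206 + 1/136 = 0.01221.
Crs = 81.9 mL/cmH2O.

81.9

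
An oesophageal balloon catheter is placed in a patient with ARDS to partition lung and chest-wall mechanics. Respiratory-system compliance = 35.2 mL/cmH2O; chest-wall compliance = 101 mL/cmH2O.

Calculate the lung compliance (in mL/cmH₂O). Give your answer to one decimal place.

54.0

1/CL = 1/Crs − 1/Ccw.
1/CL = 1/35.2 − 1/101 = 0.01851.
CL = 54.025 mL/cmH2O.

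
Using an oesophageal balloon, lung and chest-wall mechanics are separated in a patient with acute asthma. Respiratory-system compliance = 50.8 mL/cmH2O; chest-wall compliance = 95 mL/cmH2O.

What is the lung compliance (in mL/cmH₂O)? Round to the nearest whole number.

109

1/CL = 1/Crs − 1/Ccw.
1/CL = 1/50.8 − 1/95 = 0.009159.
CL = 109.18 mL/cmH2O.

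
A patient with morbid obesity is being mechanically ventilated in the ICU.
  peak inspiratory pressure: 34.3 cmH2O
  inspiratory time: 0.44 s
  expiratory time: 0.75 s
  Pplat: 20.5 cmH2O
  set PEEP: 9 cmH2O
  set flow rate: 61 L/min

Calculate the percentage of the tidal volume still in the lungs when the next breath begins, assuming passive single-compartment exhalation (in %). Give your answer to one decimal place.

24.2

Flow: 61 L/min ÷ 60 = 1.0167 L/s.
Vt = flow × Ti = 1.0167 L/s × 0.44 s × 1000 mL/L = 447.35 mL.
R = (PIP − Pplat)/V̇ = (34.3 − 20.5) / 1.0167 = 13.8/1.0167 = 13.573 cmH2O·s/L.
C = Vt/(Pplat − PEEP) = 447.35 / (20.5 − 9) = 447.35/11.5 = 38.9 mL/cmH2O.
τ = R × C = 13.573 × 0.0389 L/cmH2O = 0.528 s.
Fraction remaining at end-expiration = e^(−Te/τ) = e^(−0.75/0.528) = 0.2416 → 24.16%.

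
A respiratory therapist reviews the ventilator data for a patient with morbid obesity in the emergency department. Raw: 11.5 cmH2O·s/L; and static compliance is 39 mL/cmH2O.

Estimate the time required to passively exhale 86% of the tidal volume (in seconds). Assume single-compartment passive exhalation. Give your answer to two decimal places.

0.88

τ = R × C = 11.5 × 39 mL/cmH2O = 11.5 × 0.039 L/cmH2O = 0.4485 s.
Exhaled fraction f = 1 − e^(−t/τ) → t = −τ·ln(1 − f) = −0.4485·ln(0.14) = 0.8818 s.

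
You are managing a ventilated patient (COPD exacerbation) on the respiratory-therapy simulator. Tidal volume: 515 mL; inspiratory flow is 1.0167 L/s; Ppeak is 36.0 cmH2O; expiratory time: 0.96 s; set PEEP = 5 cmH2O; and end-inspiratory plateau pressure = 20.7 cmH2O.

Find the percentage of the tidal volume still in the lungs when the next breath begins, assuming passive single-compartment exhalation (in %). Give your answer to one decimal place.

R = (PIP − Pplat)/V̇ = (36.0 − 20.7) / 1.0167 = 15.3/1.0167 = 15.049 cmH2O·s/L.
C = Vt/(Pplat − PEEP) = 515.0 / (20.7 − 5) = 515.0/15.7 = 32.803 mL/cmH2O.
τ = R × C = 15.049 × 0.0328 L/cmH2O = 0.4936 s.
Fraction remaining at end-expiration = e^(−Te/τ) = e^(−0.96/0.4936) = 0.143 → 14.3%.

14.3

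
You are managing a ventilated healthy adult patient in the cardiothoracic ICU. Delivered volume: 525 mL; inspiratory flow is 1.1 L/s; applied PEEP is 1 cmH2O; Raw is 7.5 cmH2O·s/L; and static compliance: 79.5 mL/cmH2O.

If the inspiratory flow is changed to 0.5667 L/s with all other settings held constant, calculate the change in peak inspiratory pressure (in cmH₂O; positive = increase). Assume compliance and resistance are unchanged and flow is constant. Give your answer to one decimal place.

PIP = Vt/C + R·V̇ + PEEP (constant-flow equation of motion).
Only the resistive term changes: ΔPIP = R × ΔV̇ = 7.5 × (0.5667 − 1.1) = 7.5 × -0.5333 = -4.0 cmH2O.

-4.0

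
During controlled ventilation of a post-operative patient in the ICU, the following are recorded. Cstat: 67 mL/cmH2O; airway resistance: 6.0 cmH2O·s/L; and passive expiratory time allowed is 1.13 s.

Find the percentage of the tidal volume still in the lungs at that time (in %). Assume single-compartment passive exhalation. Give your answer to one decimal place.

6.0

τ = R × C = 6.0 × 67 mL/cmH2O = 6.0 × 0.067 L/cmH2O = 0.402 s.
Passive exhalation: V(t)/V₀ = e^(−t/τ) = e^(−1.13/0.402) = 0.06015.
Fraction remaining = 0.06015 → 6.015%.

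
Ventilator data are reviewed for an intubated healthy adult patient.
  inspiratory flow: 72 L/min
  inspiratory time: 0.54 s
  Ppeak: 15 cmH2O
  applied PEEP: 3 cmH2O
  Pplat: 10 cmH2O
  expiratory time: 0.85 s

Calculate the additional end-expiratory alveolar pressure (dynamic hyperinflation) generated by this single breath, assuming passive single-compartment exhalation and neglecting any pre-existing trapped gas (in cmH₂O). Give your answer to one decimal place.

0.8

Flow: 72 L/min ÷ 60 = 1.2 L/s.
Vt = flow × Ti = 1.2 L/s × 0.54 s × 1000 mL/L = 648.0 mL.
R = (PIP − Pplat)/V̇ = (15 − 10) / 1.2 = 5.0/1.2 = 4.167 cmH2O·s/L.
C = Vt/(Pplat − PEEP) = 648.0 / (10 − 3) = 648.0/7.0 = 92.571 mL/cmH2O.
τ = R × C = 4.167 × 0.09257 L/cmH2O = 0.3857 s.
Fraction remaining = e^(−Te/τ) = e^(−0.85/0.3857) = 0.1104; trapped volume = 648.0 × 0.1104 = 71.539 mL.
Additional alveolar pressure from trapping ≈ V_trapped / C = 71.539 / 92.571 = 0.7728 cmH2O.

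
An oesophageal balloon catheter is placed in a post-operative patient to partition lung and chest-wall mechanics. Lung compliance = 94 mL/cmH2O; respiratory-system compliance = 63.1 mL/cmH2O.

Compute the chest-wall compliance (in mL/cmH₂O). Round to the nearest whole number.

1/Ccw = 1/Crs − 1/CL.
1/Ccw = 1/63.1 − 1/94 = 0.00521.
Ccw = 191.94 mL/cmH2O.

192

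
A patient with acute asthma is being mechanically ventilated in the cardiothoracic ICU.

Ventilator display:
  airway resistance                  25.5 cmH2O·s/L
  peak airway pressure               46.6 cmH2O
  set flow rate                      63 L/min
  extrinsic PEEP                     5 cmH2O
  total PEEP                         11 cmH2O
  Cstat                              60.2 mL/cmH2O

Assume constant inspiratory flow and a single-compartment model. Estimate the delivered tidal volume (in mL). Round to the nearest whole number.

Flow: 63 L/min ÷ 60 = 1.05 L/s.
Total PEEP = 11 cmH2O (set 5 + intrinsic 6); this is the baseline alveolar pressure.
Equation of motion (constant flow): PIP = Vt/C + R·V̇ + PEEP.
Vt/C = PIP − R·V̇ − PEEP = 46.6 − 26.775 − 11 = 8.825 cmH2O.
Vt = C × 8.825 = 60.2 × 8.825 = 531.27 mL.

531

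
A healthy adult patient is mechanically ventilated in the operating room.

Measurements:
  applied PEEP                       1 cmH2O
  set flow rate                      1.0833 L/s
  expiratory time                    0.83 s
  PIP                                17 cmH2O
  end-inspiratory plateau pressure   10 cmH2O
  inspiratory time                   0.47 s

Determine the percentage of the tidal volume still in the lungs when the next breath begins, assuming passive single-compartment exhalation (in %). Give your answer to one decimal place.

Vt = flow × Ti = 1.0833 L/s × 0.47 s × 1000 mL/L = 509.15 mL.
R = (PIP − Pplat)/V̇ = (17 − 10) / 1.0833 = 7.0/1.0833 = 6.462 cmH2O·s/L.
C = Vt/(Pplat − PEEP) = 509.15 / (10 − 1) = 509.15/9.0 = 56.572 mL/cmH2O.
τ = R × C = 6.462 × 0.05657 L/cmH2O = 0.3656 s.
Fraction remaining at end-expiration = e^(−Te/τ) = e^(−0.83/0.3656) = 0.1033 → 10.33%.

10.3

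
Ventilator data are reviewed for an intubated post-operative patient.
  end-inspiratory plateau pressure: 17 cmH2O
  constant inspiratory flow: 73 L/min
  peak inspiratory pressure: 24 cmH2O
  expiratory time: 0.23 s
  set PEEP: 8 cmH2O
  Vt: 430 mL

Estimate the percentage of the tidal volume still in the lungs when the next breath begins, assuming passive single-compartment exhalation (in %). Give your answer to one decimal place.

43.3

Flow: 73 L/min ÷ 60 = 1.2167 L/s.
R = (PIP − Pplat)/V̇ = (24 − 17) / 1.2167 = 7.0/1.2167 = 5.753 cmH2O·s/L.
C = Vt/(Pplat − PEEP) = 430.0 / (17 − 8) = 430.0/9.0 = 47.778 mL/cmH2O.
τ = R × C = 5.753 × 0.04778 L/cmH2O = 0.2749 s.
Fraction remaining at end-expiration = e^(−Te/τ) = e^(−0.23/0.2749) = 0.4332 → 43.32%.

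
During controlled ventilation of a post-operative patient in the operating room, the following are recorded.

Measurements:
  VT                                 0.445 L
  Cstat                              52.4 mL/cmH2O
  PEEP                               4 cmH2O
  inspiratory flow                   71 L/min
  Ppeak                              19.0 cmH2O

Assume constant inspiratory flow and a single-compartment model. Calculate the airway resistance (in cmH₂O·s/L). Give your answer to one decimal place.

Flow: 71 L/min ÷ 60 = 1.1833 L/s.
Equation of motion (constant flow): PIP = Vt/C + R·V̇ + PEEP.
R·V̇ = PIP − Vt/C − PEEP = 19.0 − 445/52.4 − 4 = 19.0 − 8.492 − 4 = 6.508 cmH2O.
R = 6.508 / 1.1833 = 5.5 cmH2O·s/L.

5.5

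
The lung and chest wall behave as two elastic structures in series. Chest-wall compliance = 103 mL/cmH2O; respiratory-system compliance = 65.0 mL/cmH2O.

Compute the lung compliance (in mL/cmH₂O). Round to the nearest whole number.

176

1/CL = 1/Crs − 1/Ccw.
1/CL = 1/65.0 − 1/103 = 0.005676.
CL = 176.18 mL/cmH2O.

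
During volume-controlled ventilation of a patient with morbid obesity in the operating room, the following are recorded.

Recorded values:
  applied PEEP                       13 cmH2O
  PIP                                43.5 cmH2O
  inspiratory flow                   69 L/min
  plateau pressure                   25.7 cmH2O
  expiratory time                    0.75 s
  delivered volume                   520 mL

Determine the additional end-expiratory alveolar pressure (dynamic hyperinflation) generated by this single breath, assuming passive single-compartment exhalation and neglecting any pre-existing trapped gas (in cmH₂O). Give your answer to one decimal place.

3.9

Flow: 69 L/min ÷ 60 = 1.15 L/s.
R = (PIP − Pplat)/V̇ = (43.5 − 25.7) / 1.15 = 17.8/1.15 = 15.478 cmH2O·s/L.
C = Vt/(Pplat − PEEP) = 520.0 / (25.7 − 13) = 520.0/12.7 = 40.945 mL/cmH2O.
τ = R × C = 15.478 × 0.04095 L/cmH2O = 0.6338 s.
Fraction remaining = e^(−Te/τ) = e^(−0.75/0.6338) = 0.3063; trapped volume = 520.0 × 0.3063 = 159.28 mL.
Additional alveolar pressure from trapping ≈ V_trapped / C = 159.28 / 40.945 = 3.89 cmH2O.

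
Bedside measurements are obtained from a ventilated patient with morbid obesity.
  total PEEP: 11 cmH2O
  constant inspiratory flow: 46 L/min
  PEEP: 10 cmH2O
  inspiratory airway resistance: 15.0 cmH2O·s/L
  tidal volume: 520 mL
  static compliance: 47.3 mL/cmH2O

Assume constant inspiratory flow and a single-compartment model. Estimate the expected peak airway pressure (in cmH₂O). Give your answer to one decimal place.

33.5

Flow: 46 L/min ÷ 60 = 0.7667 L/s.
Total PEEP = 11 cmH2O (set 10 + intrinsic 1); this is the baseline alveolar pressure.
Equation of motion (constant flow): PIP = Vt/C + R·V̇ + PEEP.
PIP = 520/47.3 + 15.0×0.7667 + 11 = 10.994 + 11.501 + 11 = 33.495 cmH2O.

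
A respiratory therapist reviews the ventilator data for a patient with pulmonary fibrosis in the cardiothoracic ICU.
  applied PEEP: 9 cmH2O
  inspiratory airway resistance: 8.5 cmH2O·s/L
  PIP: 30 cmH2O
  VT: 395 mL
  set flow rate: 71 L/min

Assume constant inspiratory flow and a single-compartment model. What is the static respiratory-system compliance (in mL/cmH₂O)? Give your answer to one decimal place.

36.1

Flow: 71 L/min ÷ 60 = 1.1833 L/s.
Equation of motion (constant flow): PIP = Vt/C + R·V̇ + PEEP.
Vt/C = PIP − R·V̇ − PEEP = 30 − 8.5×1.1833 − 9 = 30 − 10.058 − 9 = 10.942 cmH2O.
C = Vt / 10.942 = 395 / 10.942 = 36.099 mL/cmH2O.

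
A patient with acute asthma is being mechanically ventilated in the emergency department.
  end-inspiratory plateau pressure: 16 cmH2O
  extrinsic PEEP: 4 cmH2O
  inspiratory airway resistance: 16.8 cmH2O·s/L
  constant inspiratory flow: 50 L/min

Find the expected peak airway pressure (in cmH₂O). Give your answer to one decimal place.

30.0

Flow: 50 L/min ÷ 60 = 0.8333 L/s.
PIP = Pplat + Raw × flow = 16 + 16.8 × 0.8333 = 16 + 13.999 = 29.999 cmH2O.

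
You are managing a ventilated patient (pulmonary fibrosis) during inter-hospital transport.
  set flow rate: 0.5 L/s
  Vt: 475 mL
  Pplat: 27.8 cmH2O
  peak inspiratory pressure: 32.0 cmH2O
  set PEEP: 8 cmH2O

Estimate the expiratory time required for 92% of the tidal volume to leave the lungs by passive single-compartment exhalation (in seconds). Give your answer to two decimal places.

0.51

R = (PIP − Pplat)/V̇ = (32.0 − 27.8) / 0.5 = 4.2/0.5 = 8.4 cmH2O·s/L.
C = Vt/(Pplat − PEEP) = 475.0 / (27.8 − 8) = 475.0/19.8 = 23.99 mL/cmH2O.
τ = R × C = 8.4 × 0.02399 L/cmH2O = 0.2015 s.
t = −τ·ln(1 − 0.92) = −0.2015·ln(0.08) = 0.5089 s.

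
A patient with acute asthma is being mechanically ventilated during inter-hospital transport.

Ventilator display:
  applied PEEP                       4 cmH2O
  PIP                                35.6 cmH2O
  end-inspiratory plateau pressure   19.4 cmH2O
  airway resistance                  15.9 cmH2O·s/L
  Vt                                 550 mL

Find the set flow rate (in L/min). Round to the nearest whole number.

flow = (PIP − Pplat) / Raw = (35.6 − 19.4) / 15.9 = 1.019 L/s × 60 = 61.14 L/min.

61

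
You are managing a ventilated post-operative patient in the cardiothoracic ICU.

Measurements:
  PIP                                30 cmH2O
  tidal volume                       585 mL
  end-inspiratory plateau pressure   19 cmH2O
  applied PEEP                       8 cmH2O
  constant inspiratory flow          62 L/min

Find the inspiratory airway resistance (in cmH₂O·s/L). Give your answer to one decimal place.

10.6

Flow: 62 L/min ÷ 60 = 1.0333 L/s.
Raw = (PIP − Pplat) / flow = (30 − 19) / 1.0333 = 11.0 / 1.0333 = 10.646 cmH2O·s/L.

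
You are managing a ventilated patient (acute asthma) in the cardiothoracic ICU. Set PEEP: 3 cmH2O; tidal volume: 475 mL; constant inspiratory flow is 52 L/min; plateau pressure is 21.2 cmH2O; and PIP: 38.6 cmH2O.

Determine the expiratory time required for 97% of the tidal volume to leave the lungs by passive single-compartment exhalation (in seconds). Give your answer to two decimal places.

1.84

Flow: 52 L/min ÷ 60 = 0.8667 L/s.
R = (PIP − Pplat)/V̇ = (38.6 − 21.2) / 0.8667 = 17.4/0.8667 = 20.076 cmH2O·s/L.
C = Vt/(Pplat − PEEP) = 475.0 / (21.2 − 3) = 475.0/18.2 = 26.099 mL/cmH2O.
τ = R × C = 20.076 × 0.0261 L/cmH2O = 0.524 s.
t = −τ·ln(1 − 0.97) = −0.524·ln(0.03) = 1.837 s.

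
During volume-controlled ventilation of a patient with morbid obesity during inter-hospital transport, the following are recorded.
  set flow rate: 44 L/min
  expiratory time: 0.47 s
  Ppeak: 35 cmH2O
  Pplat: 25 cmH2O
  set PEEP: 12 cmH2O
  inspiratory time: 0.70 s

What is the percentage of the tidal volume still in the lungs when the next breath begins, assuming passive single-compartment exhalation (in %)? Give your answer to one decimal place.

41.8

Flow: 44 L/min ÷ 60 = 0.7333 L/s.
Vt = flow × Ti = 0.7333 L/s × 0.70 s × 1000 mL/L = 513.31 mL.
R = (PIP − Pplat)/V̇ = (35 − 25) / 0.7333 = 10.0/0.7333 = 13.637 cmH2O·s/L.
C = Vt/(Pplat − PEEP) = 513.31 / (25 − 12) = 513.31/13.0 = 39.485 mL/cmH2O.
τ = R × C = 13.637 × 0.03949 L/cmH2O = 0.5385 s.
Fraction remaining at end-expiration = e^(−Te/τ) = e^(−0.47/0.5385) = 0.4178 → 41.78%.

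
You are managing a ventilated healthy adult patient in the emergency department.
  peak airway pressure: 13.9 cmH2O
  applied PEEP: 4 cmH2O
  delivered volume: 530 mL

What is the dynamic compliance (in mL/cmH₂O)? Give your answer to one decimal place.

Dynamic compliance = Vt / (PIP − PEEP) = 530 / (13.9 − 4) = 530 / 9.9 = 53.535 mL/cmH2O.

53.5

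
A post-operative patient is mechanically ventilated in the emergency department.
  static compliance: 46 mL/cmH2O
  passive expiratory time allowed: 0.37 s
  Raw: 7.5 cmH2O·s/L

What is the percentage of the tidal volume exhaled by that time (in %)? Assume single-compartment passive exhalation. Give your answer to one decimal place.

65.8

τ = R × C = 7.5 × 46 mL/cmH2O = 7.5 × 0.046 L/cmH2O = 0.345 s.
Passive exhalation: V(t)/V₀ = e^(−t/τ) = e^(−0.37/0.345) = 0.3422.
Fraction exhaled = 1 − 0.3422 = 0.6578 → 65.78%.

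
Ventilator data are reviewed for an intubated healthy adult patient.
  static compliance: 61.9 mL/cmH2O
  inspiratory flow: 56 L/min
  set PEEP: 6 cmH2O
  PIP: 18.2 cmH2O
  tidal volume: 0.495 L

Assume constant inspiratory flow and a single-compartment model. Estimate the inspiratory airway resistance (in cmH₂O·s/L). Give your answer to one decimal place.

Flow: 56 L/min ÷ 60 = 0.9333 L/s.
Equation of motion (constant flow): PIP = Vt/C + R·V̇ + PEEP.
R·V̇ = PIP − Vt/C − PEEP = 18.2 − 495/61.9 − 6 = 18.2 − 7.997 − 6 = 4.203 cmH2O.
R = 4.203 / 0.9333 = 4.503 cmH2O·s/L.

4.5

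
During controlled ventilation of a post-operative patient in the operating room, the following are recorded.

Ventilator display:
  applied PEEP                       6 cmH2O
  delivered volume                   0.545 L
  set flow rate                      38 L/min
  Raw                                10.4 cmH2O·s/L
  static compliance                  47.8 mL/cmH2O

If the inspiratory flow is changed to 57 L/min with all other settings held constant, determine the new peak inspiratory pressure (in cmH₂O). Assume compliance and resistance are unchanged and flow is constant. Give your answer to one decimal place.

Flow: 38 L/min ÷ 60 = 0.6333 L/s.
New flow: 57 L/min ÷ 60 = 0.95 L/s.
PIP = Vt/C + R·V̇ + PEEP (constant-flow equation of motion).
Only the resistive term changes: ΔPIP = R × ΔV̇ = 10.4 × (0.95 − 0.6333) = 10.4 × 0.3167 = 3.294 cmH2O.
Original PIP = 545/47.8 + 10.4×0.6333 + 6 = 23.988 cmH2O; new PIP = 23.988 + (3.294) = 27.282 cmH2O.

27.3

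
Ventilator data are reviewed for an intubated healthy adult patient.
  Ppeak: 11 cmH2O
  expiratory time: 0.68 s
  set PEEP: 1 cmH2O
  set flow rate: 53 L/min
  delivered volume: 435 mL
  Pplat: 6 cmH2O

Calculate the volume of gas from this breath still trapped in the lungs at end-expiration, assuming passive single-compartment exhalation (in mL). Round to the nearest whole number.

109

Flow: 53 L/min ÷ 60 = 0.8833 L/s.
R = (PIP − Pplat)/V̇ = (11 − 6) / 0.8833 = 5.0/0.8833 = 5.661 cmH2O·s/L.
C = Vt/(Pplat − PEEP) = 435.0 / (6 − 1) = 435.0/5.0 = 87.0 mL/cmH2O.
τ = R × C = 5.661 × 0.087 L/cmH2O = 0.4925 s.
Fraction remaining = e^(−Te/τ) = e^(−0.68/0.4925) = 0.2514.
Trapped volume = 435.0 × 0.2514 = 109.36 mL.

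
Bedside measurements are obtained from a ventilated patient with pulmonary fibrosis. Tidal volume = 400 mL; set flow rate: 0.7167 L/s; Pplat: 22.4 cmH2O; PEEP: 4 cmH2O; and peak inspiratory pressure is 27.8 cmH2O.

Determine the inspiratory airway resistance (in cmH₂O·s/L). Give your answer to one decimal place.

Raw = (PIP − Pplat) / flow = (27.8 − 22.4) / 0.7167 = 5.4 / 0.7167 = 7.535 cmH2O·s/L.

7.5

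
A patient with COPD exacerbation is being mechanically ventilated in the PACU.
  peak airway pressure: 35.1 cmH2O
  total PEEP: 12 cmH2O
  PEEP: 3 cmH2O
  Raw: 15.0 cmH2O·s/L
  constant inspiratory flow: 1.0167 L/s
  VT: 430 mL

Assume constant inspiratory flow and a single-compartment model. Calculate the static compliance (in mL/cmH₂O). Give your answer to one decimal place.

Total PEEP = 12 cmH2O (set 3 + intrinsic 9); this is the baseline alveolar pressure.
Equation of motion (constant flow): PIP = Vt/C + R·V̇ + PEEP.
Vt/C = PIP − R·V̇ − PEEP = 35.1 − 15.0×1.0167 − 12 = 35.1 − 15.251 − 12 = 7.849 cmH2O.
C = Vt / 7.849 = 430 / 7.849 = 54.784 mL/cmH2O.

54.8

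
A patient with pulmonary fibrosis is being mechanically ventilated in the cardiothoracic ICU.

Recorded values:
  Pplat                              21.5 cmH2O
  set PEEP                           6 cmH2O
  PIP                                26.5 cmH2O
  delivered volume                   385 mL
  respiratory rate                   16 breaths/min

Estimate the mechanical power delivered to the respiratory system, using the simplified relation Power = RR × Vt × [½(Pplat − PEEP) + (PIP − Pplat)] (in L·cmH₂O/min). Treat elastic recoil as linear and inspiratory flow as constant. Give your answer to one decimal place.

Per-breath work = Vt × [½(Pplat−PEEP) + (PIP−Pplat)] = 0.385 × [0.5×15.5 + 5.0] = 0.385 × 12.75 = 4.909 L·cmH2O.
Power = 16 × 4.909 = 78.544 L·cmH2O/min.

78.5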